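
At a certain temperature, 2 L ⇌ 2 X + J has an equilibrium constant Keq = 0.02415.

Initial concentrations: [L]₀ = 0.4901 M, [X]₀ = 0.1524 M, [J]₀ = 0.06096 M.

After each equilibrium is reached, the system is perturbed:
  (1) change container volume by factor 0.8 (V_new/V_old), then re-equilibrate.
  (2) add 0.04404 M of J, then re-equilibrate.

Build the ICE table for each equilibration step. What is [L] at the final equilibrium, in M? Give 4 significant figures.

Q₀ = 0.005894 vs Keq = 0.02415 ⇒ Q<K, forward
Step 1:
                  L         X         J
  Initial    0.4901    0.1524   0.06096
  Change   -0.06437   0.06437   0.03219
  Equil      0.4257    0.2168   0.09315
  solve Keq expr → x = 0.03219; check Q = 0.02415
Then change container volume by factor 0.8 (V_new/V_old).
Step 2:
                  L         X         J
  Initial    0.5322     0.271    0.1164
  Change    0.01419  -0.01419 -0.007097
  Equil      0.5464    0.2568    0.1093
  solve Keq expr → x = -0.007097; check Q = 0.02415
Then add 0.04404 M of J.
Step 3:
                  L         X         J
  Initial    0.5464    0.2568    0.1534
  Change    0.02238  -0.02238  -0.01119
  Equil      0.5687    0.2344    0.1422
  solve Keq expr → x = -0.01119; check Q = 0.02415

[L]_eq = 0.5687 M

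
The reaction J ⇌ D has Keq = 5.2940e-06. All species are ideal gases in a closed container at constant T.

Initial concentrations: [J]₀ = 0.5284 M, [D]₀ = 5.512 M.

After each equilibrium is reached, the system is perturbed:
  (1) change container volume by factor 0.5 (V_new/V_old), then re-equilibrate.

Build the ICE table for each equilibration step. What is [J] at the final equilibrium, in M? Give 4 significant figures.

Q₀ = 10.43 vs Keq = 5.2940e-06 ⇒ Q>K, reverse
Step 1:
                  J         D
  init       0.5284     5.512
  Δ           5.512    -5.512
  eq           6.04 3.1978e-05
  solve Keq expr → x = -5.512; check Q = 5.2940e-06
Then change container volume by factor 0.5 (V_new/V_old).
Step 2:
                  J         D
  init        12.08 6.3955e-05
  Δ               0         0
  eq          12.08 6.3955e-05
  solve Keq expr → x = 0; check Q = 5.2940e-06

[J]_eq = 12.08 M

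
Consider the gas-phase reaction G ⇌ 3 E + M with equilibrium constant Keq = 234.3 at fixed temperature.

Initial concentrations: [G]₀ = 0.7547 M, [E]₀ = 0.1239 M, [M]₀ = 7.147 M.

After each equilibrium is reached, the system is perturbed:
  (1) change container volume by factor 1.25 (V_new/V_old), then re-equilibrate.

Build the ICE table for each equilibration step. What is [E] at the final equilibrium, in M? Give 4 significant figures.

[E]_eq = 1.59 M

Q₀ = 0.01801 vs Keq = 234.3 ⇒ Q<K, forward
Step 1:
                    G           E           M
  Initial      0.7547      0.1239       7.147
  Change      -0.5608       1.682      0.5608
  Equil        0.1939       1.806       7.708
  solve Keq expr → x = 0.5608; check Q = 234.3
Then change container volume by factor 1.25 (V_new/V_old).
Step 2:
                    G           E           M
  Initial      0.1551       1.445       6.166
  Change     -0.04842      0.1453     0.04842
  Equil        0.1067        1.59       6.215
  solve Keq expr → x = 0.04842; check Q = 234.3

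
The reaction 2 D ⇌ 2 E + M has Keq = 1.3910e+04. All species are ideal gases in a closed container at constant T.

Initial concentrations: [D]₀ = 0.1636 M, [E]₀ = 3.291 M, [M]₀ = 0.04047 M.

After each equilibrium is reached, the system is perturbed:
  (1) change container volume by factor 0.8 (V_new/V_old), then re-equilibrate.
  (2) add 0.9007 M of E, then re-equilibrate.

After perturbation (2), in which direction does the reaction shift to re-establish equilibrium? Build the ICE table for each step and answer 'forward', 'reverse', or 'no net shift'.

Q₀ = 16.38 vs Keq = 1.3910e+04 ⇒ Q<K, forward
Step 1:
                  D         E         M
  I          0.1636     3.291   0.04047
  C         -0.1536    0.1536    0.0768
  E            0.01     3.445    0.1173
  solve Keq expr → x = 0.0768; check Q = 1.3910e+04
Then change container volume by factor 0.8 (V_new/V_old).
Step 2:
                  D         E         M
  I          0.0125     4.306    0.1466
  C        0.001437 -0.001437 -7.1835e-04
  E         0.01394     4.304    0.1459
  solve Keq expr → x = -7.1835e-04; check Q = 1.3910e+04
Then add 0.9007 M of E.
Step 3:
                  D         E         M
  I         0.01394     5.205    0.1459
  C        0.002826 -0.002826 -0.001413
  E         0.01676     5.202    0.1445
  solve Keq expr → x = -0.001413; check Q = 1.3910e+04

Direction: reverse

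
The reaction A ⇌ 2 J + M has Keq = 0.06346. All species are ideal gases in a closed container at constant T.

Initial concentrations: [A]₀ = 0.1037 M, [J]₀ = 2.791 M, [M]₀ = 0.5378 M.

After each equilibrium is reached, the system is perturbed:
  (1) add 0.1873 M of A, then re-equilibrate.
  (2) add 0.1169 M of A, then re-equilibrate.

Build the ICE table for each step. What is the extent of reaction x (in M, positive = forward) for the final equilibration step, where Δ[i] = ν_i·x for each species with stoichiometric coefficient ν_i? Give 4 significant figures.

x = 0.002278 M

Q₀ = 40.4 vs Keq = 0.06346 ⇒ Q>K, reverse
Step 1:
                   A          J          M
  Initial     0.1037      2.791     0.5378
  Change      0.5247     -1.049    -0.5247
  Equil       0.6284      1.742    0.01315
  solve Keq expr → x = -0.5247; check Q = 0.06346
Then add 0.1873 M of A.
Step 2:
                   A          J          M
  Initial     0.8157      1.742    0.01315
  Change   -0.003698   0.007395   0.003698
  Equil        0.812      1.749    0.01684
  solve Keq expr → x = 0.003698; check Q = 0.06346
Then add 0.1169 M of A.
Step 3:
                   A          J          M
  Initial     0.9289      1.749    0.01684
  Change   -0.002278   0.004556   0.002278
  Equil       0.9266      1.754    0.01912
  solve Keq expr → x = 0.002278; check Q = 0.06346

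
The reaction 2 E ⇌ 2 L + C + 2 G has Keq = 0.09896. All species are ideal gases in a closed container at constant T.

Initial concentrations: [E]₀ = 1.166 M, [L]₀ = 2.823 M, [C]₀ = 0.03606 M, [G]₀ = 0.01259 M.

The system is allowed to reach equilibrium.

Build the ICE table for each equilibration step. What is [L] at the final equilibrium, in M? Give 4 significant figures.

[L]_eq = 3.056 M

Q₀ = 3.3504e-05 vs Keq = 0.09896 ⇒ Q<K, forward
Step 1:
                  E         L         C         G
  Initial     1.166     2.823   0.03606   0.01259
  Change    -0.2332    0.2332    0.1166    0.2332
  Equil      0.9328     3.056    0.1526    0.2458
  solve Keq expr → x = 0.1166; check Q = 0.09896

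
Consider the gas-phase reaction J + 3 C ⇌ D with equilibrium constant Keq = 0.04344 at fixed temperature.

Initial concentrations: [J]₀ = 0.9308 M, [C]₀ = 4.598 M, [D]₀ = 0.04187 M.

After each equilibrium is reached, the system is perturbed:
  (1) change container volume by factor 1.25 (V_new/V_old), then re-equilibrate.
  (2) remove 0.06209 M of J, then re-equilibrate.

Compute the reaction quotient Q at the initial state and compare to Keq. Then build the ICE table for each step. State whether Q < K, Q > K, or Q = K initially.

Q₀ = 4.6274e-04 vs Keq = 0.04344 ⇒ Q<K, forward
Step 1:
                  J         C         D
  I          0.9308     4.598   0.04187
  C         -0.5037    -1.511    0.5037
  E          0.4271     3.087    0.5456
  solve Keq expr → x = 0.5037; check Q = 0.04344
Then change container volume by factor 1.25 (V_new/V_old).
Step 2:
                  J         C         D
  I          0.3416     2.469    0.4365
  C         0.07745    0.2324  -0.07745
  E          0.4191     2.702     0.359
  solve Keq expr → x = -0.07745; check Q = 0.04344
Then remove 0.06209 M of J.
Step 3:
                  J         C         D
  I           0.357     2.702     0.359
  C         0.01804   0.05412  -0.01804
  E           0.375     2.756     0.341
  solve Keq expr → x = -0.01804; check Q = 0.04344

Q₀ = 4.6274e-04; Q < K (proceeds forward)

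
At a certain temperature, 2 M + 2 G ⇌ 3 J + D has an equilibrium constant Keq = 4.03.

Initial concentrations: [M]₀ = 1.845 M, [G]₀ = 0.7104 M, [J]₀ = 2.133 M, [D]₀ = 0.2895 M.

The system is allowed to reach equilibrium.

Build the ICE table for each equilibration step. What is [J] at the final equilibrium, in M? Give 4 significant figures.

[J]_eq = 2.307 M

Q₀ = 1.635 vs Keq = 4.03 ⇒ Q<K, forward
Step 1:
                  M         G         J         D
  I           1.845    0.7104     2.133    0.2895
  C         -0.1157   -0.1157    0.1735   0.05785
  E           1.729    0.5947     2.307    0.3473
  solve Keq expr → x = 0.05785; check Q = 4.03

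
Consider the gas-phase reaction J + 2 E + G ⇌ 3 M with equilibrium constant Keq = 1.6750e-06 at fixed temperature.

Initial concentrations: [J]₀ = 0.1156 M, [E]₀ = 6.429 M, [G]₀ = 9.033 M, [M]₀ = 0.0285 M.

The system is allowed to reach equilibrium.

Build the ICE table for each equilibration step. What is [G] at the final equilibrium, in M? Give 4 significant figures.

[G]_eq = 9.029 M

Q₀ = 5.3636e-07 vs Keq = 1.6750e-06 ⇒ Q<K, forward
Step 1:
                   J          E          G          M
  init        0.1156      6.429      9.033     0.0285
  Δ        -0.004202  -0.008403  -0.004202     0.0126
  eq          0.1114      6.421      9.029     0.0411
  solve Keq expr → x = 0.004202; check Q = 1.6750e-06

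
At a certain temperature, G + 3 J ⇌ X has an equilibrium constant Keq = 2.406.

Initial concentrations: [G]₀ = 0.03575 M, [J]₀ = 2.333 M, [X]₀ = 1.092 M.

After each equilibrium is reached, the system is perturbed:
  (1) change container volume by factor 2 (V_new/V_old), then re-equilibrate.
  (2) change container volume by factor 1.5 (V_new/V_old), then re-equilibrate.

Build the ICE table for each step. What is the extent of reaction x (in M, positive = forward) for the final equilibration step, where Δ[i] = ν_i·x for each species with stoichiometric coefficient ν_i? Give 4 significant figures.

x = -0.04681 M

Q₀ = 2.405 vs Keq = 2.406 ⇒ Q<K, forward
Step 1:
                  G         J         X
  I         0.03575     2.333     1.092
  C       -6.5564e-06 -1.9669e-05 6.5564e-06
  E         0.03574     2.333     1.092
  solve Keq expr → x = 6.5564e-06; check Q = 2.406
Then change container volume by factor 2 (V_new/V_old).
Step 2:
                  G         J         X
  I         0.01787     1.166     0.546
  C         0.06284    0.1885  -0.06284
  E         0.08072     1.355    0.4832
  solve Keq expr → x = -0.06284; check Q = 2.406
Then change container volume by factor 1.5 (V_new/V_old).
Step 3:
                  G         J         X
  I         0.05381    0.9033    0.3221
  C         0.04681    0.1404  -0.04681
  E          0.1006     1.044    0.2753
  solve Keq expr → x = -0.04681; check Q = 2.406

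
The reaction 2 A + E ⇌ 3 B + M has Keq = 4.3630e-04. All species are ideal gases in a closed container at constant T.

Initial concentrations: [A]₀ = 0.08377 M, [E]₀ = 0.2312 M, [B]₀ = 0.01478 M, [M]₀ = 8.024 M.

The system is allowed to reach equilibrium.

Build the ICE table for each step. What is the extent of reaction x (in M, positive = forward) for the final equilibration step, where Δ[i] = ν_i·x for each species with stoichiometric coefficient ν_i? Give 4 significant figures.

x = -0.003357 M

Q₀ = 0.01597 vs Keq = 4.3630e-04 ⇒ Q>K, reverse
Step 1:
                   A          E          B          M
  Initial    0.08377     0.2312    0.01478      8.024
  Change    0.006714   0.003357   -0.01007  -0.003357
  Equil      0.09048     0.2346    0.00471      8.021
  solve Keq expr → x = -0.003357; check Q = 4.3630e-04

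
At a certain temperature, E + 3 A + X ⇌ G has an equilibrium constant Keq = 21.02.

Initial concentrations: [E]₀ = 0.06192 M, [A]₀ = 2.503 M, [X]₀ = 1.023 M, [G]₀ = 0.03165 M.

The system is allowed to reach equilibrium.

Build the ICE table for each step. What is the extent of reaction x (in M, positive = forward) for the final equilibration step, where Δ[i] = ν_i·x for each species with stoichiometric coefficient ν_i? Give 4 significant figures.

x = 0.06155 M

Q₀ = 0.03186 vs Keq = 21.02 ⇒ Q<K, forward
Step 1:
                    E           A           X           G
  init        0.06192       2.503       1.023     0.03165
  Δ          -0.06155     -0.1846    -0.06155     0.06155
  eq       3.7010e-04       2.318      0.9615      0.0932
  solve Keq expr → x = 0.06155; check Q = 21.02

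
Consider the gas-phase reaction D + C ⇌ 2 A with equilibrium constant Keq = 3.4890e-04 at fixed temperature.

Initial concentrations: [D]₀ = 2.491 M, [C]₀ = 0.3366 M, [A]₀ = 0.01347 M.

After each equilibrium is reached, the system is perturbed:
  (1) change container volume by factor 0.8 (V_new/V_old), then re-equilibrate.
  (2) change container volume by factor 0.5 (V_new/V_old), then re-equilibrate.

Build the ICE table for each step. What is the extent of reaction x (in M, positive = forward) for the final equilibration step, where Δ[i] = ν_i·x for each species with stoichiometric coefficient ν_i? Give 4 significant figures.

Q₀ = 2.1640e-04 vs Keq = 3.4890e-04 ⇒ Q<K, forward
Step 1:
                  D         C         A
  I           2.491    0.3366   0.01347
  C       -0.001791 -0.001791  0.003582
  E           2.489    0.3348   0.01705
  solve Keq expr → x = 0.001791; check Q = 3.4890e-04
Then change container volume by factor 0.8 (V_new/V_old).
Step 2:
                  D         C         A
  I           3.112    0.4185   0.02132
  C               0         0         0
  E           3.112    0.4185   0.02132
  solve Keq expr → x = 0; check Q = 3.4890e-04
Then change container volume by factor 0.5 (V_new/V_old).
Step 3:
                  D         C         A
  I           6.223     0.837   0.04263
  C               0         0         0
  E           6.223     0.837   0.04263
  solve Keq expr → x = 0; check Q = 3.4890e-04

x = 0 M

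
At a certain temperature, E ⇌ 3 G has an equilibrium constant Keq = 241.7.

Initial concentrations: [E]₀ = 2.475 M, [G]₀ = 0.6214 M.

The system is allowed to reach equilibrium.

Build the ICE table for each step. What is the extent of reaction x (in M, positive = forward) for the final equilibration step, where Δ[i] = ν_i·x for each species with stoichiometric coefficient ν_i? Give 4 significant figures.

Q₀ = 0.09695 vs Keq = 241.7 ⇒ Q<K, forward
Step 1:
                    E           G
  I             2.475      0.6214
  C              -1.7         5.1
  E            0.7749       5.722
  solve Keq expr → x = 1.7; check Q = 241.7

x = 1.7 M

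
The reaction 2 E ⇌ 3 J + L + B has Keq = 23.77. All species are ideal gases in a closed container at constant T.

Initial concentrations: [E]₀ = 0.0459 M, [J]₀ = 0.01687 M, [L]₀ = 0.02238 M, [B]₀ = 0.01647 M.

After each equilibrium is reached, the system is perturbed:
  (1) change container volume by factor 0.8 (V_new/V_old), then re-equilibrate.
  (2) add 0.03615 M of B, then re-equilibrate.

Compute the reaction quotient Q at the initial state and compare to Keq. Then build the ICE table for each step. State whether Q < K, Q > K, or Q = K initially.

Q₀ = 8.3999e-07 vs Keq = 23.77 ⇒ Q<K, forward
Step 1:
                    E           J           L           B
  I            0.0459     0.01687     0.02238     0.01647
  C          -0.04568     0.06853     0.02284     0.02284
  E        2.1582e-04      0.0854     0.04522     0.03931
  solve Keq expr → x = 0.02284; check Q = 23.77
Then change container volume by factor 0.8 (V_new/V_old).
Step 2:
                    E           J           L           B
  I        2.6977e-04      0.1067     0.05653     0.04914
  C        1.0602e-04 -1.5903e-04 -5.3012e-05 -5.3012e-05
  E        3.7579e-04      0.1066     0.05647     0.04909
  solve Keq expr → x = -5.3012e-05; check Q = 23.77
Then add 0.03615 M of B.
Step 3:
                    E           J           L           B
  I        3.7579e-04      0.1066     0.05647     0.08524
  C        1.1775e-04 -1.7662e-04 -5.8873e-05 -5.8873e-05
  E        4.9354e-04      0.1064     0.05642     0.08518
  solve Keq expr → x = -5.8873e-05; check Q = 23.77

Q₀ = 8.3999e-07; Q < K (proceeds forward)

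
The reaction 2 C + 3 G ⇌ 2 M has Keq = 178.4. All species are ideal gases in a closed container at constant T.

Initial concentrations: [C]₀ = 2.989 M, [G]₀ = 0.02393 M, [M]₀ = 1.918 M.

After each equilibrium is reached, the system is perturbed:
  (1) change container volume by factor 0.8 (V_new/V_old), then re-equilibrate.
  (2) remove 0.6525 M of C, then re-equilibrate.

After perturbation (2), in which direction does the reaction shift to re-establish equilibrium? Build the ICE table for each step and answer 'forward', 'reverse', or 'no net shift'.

Q₀ = 3.0048e+04 vs Keq = 178.4 ⇒ Q>K, reverse
Step 1:
                   C          G          M
  init         2.989    0.02393      1.918
  Δ          0.06874     0.1031   -0.06874
  eq           3.058      0.127      1.849
  solve Keq expr → x = -0.03437; check Q = 178.4
Then change container volume by factor 0.8 (V_new/V_old).
Step 2:
                   C          G          M
  init         3.822     0.1588      2.312
  Δ         -0.02037   -0.03056    0.02037
  eq           3.802     0.1282      2.332
  solve Keq expr → x = 0.01019; check Q = 178.4
Then remove 0.6525 M of C.
Step 3:
                   C          G          M
  init         3.149     0.1282      2.332
  Δ          0.01091    0.01636   -0.01091
  eq            3.16     0.1446      2.321
  solve Keq expr → x = -0.005455; check Q = 178.4

Direction: reverse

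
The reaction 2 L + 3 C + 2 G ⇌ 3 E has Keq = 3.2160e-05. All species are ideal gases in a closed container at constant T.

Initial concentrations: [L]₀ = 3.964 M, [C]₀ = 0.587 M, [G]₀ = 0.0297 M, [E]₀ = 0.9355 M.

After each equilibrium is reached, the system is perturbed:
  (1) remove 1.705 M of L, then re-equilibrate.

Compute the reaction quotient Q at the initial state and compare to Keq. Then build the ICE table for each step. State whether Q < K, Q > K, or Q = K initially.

Q₀ = 292 vs Keq = 3.2160e-05 ⇒ Q>K, reverse
Step 1:
                   L          C          G          E
  Initial      3.964      0.587     0.0297     0.9355
  Change      0.5648     0.8472     0.5648    -0.8472
  Equil        4.529      1.434     0.5945    0.08827
  solve Keq expr → x = -0.2824; check Q = 3.2160e-05
Then remove 1.705 M of L.
Step 2:
                   L          C          G          E
  Initial      2.824      1.434     0.5945    0.08827
  Change      0.0144     0.0216     0.0144    -0.0216
  Equil        2.838      1.456     0.6089    0.06667
  solve Keq expr → x = -0.0072; check Q = 3.2160e-05

Q₀ = 292; Q > K (proceeds reverse)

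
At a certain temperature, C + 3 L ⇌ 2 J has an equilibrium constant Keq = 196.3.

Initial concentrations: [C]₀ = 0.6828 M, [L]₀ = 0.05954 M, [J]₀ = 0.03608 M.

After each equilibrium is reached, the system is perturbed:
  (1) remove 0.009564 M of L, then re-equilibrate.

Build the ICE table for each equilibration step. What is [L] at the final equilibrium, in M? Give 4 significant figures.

[L]_eq = 0.02709 M

Q₀ = 9.033 vs Keq = 196.3 ⇒ Q<K, forward
Step 1:
                  C         L         J
  I          0.6828   0.05954   0.03608
  C        -0.01021  -0.03062   0.02042
  E          0.6726   0.02892    0.0565
  solve Keq expr → x = 0.01021; check Q = 196.3
Then remove 0.009564 M of L.
Step 2:
                  C         L         J
  I          0.6726   0.01935    0.0565
  C         0.00258  0.007741  -0.00516
  E          0.6752   0.02709   0.05134
  solve Keq expr → x = -0.00258; check Q = 196.3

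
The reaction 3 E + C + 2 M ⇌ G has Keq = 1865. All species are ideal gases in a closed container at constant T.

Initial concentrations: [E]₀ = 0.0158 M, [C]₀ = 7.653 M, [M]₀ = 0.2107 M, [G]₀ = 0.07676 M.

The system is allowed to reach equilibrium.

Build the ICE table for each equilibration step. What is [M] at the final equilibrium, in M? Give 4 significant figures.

[M]_eq = 0.2299 M

Q₀ = 5.7280e+04 vs Keq = 1865 ⇒ Q>K, reverse
Step 1:
                    E           C           M           G
  init         0.0158       7.653      0.2107     0.07676
  Δ           0.02883     0.00961     0.01922    -0.00961
  eq          0.04463       7.663      0.2299     0.06715
  solve Keq expr → x = -0.00961; check Q = 1865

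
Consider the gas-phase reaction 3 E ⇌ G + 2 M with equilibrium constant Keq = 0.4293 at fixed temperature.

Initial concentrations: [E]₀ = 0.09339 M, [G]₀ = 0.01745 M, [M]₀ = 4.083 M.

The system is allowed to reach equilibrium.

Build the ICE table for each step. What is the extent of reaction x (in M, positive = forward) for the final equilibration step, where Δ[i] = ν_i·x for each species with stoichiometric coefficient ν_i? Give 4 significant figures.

Q₀ = 357.2 vs Keq = 0.4293 ⇒ Q>K, reverse
Step 1:
                  E         G         M
  Initial   0.09339   0.01745     4.083
  Change    0.05211  -0.01737  -0.03474
  Equil      0.1455 8.0685e-05     4.048
  solve Keq expr → x = -0.01737; check Q = 0.4293

x = -0.01737 M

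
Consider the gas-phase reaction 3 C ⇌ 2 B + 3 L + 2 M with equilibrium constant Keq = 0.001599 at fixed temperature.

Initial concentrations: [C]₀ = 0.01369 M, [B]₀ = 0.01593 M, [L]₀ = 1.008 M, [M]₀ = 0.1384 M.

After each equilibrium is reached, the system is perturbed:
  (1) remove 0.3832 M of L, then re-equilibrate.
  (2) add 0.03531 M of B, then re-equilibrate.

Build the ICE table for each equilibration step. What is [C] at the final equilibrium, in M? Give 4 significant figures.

[C]_eq = 0.06708 M

Q₀ = 1.94 vs Keq = 0.001599 ⇒ Q>K, reverse
Step 1:
                    C           B           L           M
  I           0.01369     0.01593       1.008      0.1384
  C           0.02076    -0.01384    -0.02076    -0.01384
  E           0.03445    0.002092      0.9872      0.1246
  solve Keq expr → x = -0.006919; check Q = 0.001599
Then remove 0.3832 M of L.
Step 2:
                    C           B           L           M
  I           0.03445    0.002092       0.604      0.1246
  C          -0.00258     0.00172     0.00258     0.00172
  E           0.03187    0.003812      0.6066      0.1263
  solve Keq expr → x = 8.6007e-04; check Q = 0.001599
Then add 0.03531 M of B.
Step 3:
                    C           B           L           M
  I           0.03187     0.03912      0.6066      0.1263
  C           0.03522    -0.02348    -0.03522    -0.02348
  E           0.06708     0.01565      0.5714      0.1028
  solve Keq expr → x = -0.01174; check Q = 0.001599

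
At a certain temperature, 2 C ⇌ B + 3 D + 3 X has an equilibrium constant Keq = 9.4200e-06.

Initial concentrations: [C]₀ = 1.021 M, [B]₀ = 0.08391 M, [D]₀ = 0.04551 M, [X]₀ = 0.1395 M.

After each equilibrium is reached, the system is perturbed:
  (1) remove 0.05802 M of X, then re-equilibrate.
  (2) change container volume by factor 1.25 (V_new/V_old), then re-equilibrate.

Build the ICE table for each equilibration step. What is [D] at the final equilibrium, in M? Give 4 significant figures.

[D]_eq = 0.1739 M

Q₀ = 2.0597e-08 vs Keq = 9.4200e-06 ⇒ Q<K, forward
Step 1:
                  C         B         D         X
  init        1.021   0.08391   0.04551    0.1395
  Δ        -0.07682   0.03841    0.1152    0.1152
  eq         0.9442    0.1223    0.1607    0.2547
  solve Keq expr → x = 0.03841; check Q = 9.4200e-06
Then remove 0.05802 M of X.
Step 2:
                  C         B         D         X
  init       0.9442    0.1223    0.1607    0.1967
  Δ        -0.01434  0.007168    0.0215    0.0215
  eq         0.9298    0.1295    0.1822    0.2182
  solve Keq expr → x = 0.007168; check Q = 9.4200e-06
Then change container volume by factor 1.25 (V_new/V_old).
Step 3:
                  C         B         D         X
  init       0.7439    0.1036    0.1458    0.1746
  Δ        -0.01876  0.009382   0.02814   0.02814
  eq         0.7251     0.113    0.1739    0.2027
  solve Keq expr → x = 0.009382; check Q = 9.4200e-06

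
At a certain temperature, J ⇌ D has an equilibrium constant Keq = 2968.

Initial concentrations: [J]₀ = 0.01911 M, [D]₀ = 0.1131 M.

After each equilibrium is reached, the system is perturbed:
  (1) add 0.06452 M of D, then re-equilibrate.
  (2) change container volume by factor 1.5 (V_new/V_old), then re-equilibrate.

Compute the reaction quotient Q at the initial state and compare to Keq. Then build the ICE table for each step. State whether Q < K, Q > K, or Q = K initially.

Q₀ = 5.918 vs Keq = 2968 ⇒ Q<K, forward
Step 1:
                  J         D
  Initial   0.01911    0.1131
  Change   -0.01907   0.01907
  Equil   4.4530e-05    0.1322
  solve Keq expr → x = 0.01907; check Q = 2968
Then add 0.06452 M of D.
Step 2:
                  J         D
  Initial 4.4530e-05    0.1967
  Change  2.1731e-05 -2.1731e-05
  Equil   6.6261e-05    0.1967
  solve Keq expr → x = -2.1731e-05; check Q = 2968
Then change container volume by factor 1.5 (V_new/V_old).
Step 3:
                  J         D
  Initial 4.4174e-05    0.1311
  Change          0         0
  Equil   4.4174e-05    0.1311
  solve Keq expr → x = 0; check Q = 2968

Q₀ = 5.918; Q < K (proceeds forward)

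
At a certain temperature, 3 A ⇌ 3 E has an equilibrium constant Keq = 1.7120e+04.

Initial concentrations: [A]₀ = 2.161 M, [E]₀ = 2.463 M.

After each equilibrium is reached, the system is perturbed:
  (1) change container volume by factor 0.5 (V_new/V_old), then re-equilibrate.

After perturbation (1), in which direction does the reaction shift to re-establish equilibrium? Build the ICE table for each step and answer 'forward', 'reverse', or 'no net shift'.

Q₀ = 1.481 vs Keq = 1.7120e+04 ⇒ Q<K, forward
Step 1:
                    A           E
  Initial       2.161       2.463
  Change       -1.988       1.988
  Equil        0.1727       4.451
  solve Keq expr → x = 0.6628; check Q = 1.7120e+04
Then change container volume by factor 0.5 (V_new/V_old).
Step 2:
                    A           E
  Initial      0.3454       8.903
  Change            0           0
  Equil        0.3454       8.903
  solve Keq expr → x = 0; check Q = 1.7120e+04

Direction: no net shift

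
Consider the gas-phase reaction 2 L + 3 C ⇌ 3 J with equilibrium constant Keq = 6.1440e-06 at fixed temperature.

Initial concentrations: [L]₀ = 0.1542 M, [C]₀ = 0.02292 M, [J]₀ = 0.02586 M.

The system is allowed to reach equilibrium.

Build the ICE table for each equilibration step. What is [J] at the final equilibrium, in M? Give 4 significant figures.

Q₀ = 60.41 vs Keq = 6.1440e-06 ⇒ Q>K, reverse
Step 1:
                   L          C          J
  Initial     0.1542    0.02292    0.02586
  Change     0.01706    0.02559   -0.02559
  Equil       0.1713    0.04851 2.7398e-04
  solve Keq expr → x = -0.008529; check Q = 6.1440e-06

[J]_eq = 2.7398e-04 M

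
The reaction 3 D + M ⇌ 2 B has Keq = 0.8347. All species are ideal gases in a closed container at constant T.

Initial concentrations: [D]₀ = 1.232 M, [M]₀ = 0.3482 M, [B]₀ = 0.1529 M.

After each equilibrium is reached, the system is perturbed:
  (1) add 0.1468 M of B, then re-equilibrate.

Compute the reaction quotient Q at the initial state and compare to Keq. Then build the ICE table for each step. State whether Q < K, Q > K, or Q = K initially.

Q₀ = 0.0359; Q < K (proceeds forward)

Q₀ = 0.0359 vs Keq = 0.8347 ⇒ Q<K, forward
Step 1:
                    D           M           B
  init          1.232      0.3482      0.1529
  Δ           -0.3358     -0.1119      0.2239
  eq           0.8962      0.2363      0.3768
  solve Keq expr → x = 0.1119; check Q = 0.8347
Then add 0.1468 M of B.
Step 2:
                    D           M           B
  init         0.8962      0.2363      0.5236
  Δ           0.09112     0.03037    -0.06075
  eq           0.9873      0.2666      0.4628
  solve Keq expr → x = -0.03037; check Q = 0.8347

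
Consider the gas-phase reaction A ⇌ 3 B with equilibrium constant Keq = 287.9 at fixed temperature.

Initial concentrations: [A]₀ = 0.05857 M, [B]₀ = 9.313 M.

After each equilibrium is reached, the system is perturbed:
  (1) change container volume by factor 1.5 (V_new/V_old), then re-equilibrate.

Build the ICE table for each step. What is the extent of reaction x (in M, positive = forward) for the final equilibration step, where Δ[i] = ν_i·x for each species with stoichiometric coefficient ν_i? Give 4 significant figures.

x = 0.2145 M

Q₀ = 1.3791e+04 vs Keq = 287.9 ⇒ Q>K, reverse
Step 1:
                    A           B
  init        0.05857       9.313
  Δ            0.9195      -2.759
  eq           0.9781       6.554
  solve Keq expr → x = -0.9195; check Q = 287.9
Then change container volume by factor 1.5 (V_new/V_old).
Step 2:
                    A           B
  init         0.6521        4.37
  Δ           -0.2145      0.6434
  eq           0.4376       5.013
  solve Keq expr → x = 0.2145; check Q = 287.9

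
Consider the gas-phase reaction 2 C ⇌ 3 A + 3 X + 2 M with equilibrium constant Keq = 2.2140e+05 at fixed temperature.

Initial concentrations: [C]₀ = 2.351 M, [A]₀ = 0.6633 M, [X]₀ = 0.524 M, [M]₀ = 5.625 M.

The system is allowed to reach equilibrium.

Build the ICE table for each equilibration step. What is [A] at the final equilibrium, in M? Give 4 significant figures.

[A]_eq = 3.353 M

Q₀ = 0.2404 vs Keq = 2.2140e+05 ⇒ Q<K, forward
Step 1:
                  C         A         X         M
  Initial     2.351    0.6633     0.524     5.625
  Change     -1.793      2.69      2.69     1.793
  Equil      0.5578     3.353     3.214     7.418
  solve Keq expr → x = 0.8966; check Q = 2.2140e+05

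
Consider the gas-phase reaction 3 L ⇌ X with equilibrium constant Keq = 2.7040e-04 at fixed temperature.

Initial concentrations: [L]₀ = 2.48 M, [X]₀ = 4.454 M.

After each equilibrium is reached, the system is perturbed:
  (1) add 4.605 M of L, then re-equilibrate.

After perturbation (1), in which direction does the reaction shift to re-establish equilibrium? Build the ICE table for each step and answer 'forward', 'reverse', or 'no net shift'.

Q₀ = 0.292 vs Keq = 2.7040e-04 ⇒ Q>K, reverse
Step 1:
                   L          X
  I             2.48      4.454
  C            11.26     -3.753
  E            13.74     0.7012
  solve Keq expr → x = -3.753; check Q = 2.7040e-04
Then add 4.605 M of L.
Step 2:
                   L          X
  I            18.34     0.7012
  C           -1.662      0.554
  E            16.68      1.255
  solve Keq expr → x = 0.554; check Q = 2.7040e-04

Direction: forward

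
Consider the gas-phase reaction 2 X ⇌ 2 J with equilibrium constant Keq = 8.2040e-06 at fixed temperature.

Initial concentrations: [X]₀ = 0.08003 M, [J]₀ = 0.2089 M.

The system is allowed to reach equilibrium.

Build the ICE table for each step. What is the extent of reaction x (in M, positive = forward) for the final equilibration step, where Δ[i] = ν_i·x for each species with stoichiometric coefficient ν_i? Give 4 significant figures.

x = -0.104 M

Q₀ = 6.814 vs Keq = 8.2040e-06 ⇒ Q>K, reverse
Step 1:
                    X           J
  Initial     0.08003      0.2089
  Change       0.2081     -0.2081
  Equil        0.2881  8.2521e-04
  solve Keq expr → x = -0.104; check Q = 8.2040e-06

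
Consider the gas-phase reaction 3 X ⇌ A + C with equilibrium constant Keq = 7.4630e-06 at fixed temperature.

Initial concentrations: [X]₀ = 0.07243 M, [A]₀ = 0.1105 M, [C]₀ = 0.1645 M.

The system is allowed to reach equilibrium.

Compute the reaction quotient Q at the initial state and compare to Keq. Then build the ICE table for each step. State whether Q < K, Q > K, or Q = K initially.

Q₀ = 47.84; Q > K (proceeds reverse)

Q₀ = 47.84 vs Keq = 7.4630e-06 ⇒ Q>K, reverse
Step 1:
                   X          A          C
  init       0.07243     0.1105     0.1645
  Δ           0.3315    -0.1105    -0.1105
  eq          0.4039 9.1049e-06    0.05401
  solve Keq expr → x = -0.1105; check Q = 7.4630e-06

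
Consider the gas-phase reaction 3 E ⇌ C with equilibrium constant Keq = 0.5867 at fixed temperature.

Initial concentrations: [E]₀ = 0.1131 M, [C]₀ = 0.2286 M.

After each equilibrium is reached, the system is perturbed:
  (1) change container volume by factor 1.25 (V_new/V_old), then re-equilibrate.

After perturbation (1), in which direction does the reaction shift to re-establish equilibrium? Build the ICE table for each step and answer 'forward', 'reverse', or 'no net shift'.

Direction: reverse

Q₀ = 158 vs Keq = 0.5867 ⇒ Q>K, reverse
Step 1:
                  E         C
  init       0.1131    0.2286
  Δ          0.4197   -0.1399
  eq         0.5328   0.08872
  solve Keq expr → x = -0.1399; check Q = 0.5867
Then change container volume by factor 1.25 (V_new/V_old).
Step 2:
                  E         C
  init       0.4262   0.07097
  Δ         0.03746  -0.01249
  eq         0.4637   0.05848
  solve Keq expr → x = -0.01249; check Q = 0.5867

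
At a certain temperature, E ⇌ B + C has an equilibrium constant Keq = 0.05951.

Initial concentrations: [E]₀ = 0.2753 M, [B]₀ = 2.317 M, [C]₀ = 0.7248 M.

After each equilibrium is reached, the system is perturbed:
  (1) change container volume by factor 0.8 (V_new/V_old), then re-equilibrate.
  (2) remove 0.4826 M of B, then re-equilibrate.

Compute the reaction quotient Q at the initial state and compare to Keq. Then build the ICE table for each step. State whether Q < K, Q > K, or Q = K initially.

Q₀ = 6.1; Q > K (proceeds reverse)

Q₀ = 6.1 vs Keq = 0.05951 ⇒ Q>K, reverse
Step 1:
                    E           B           C
  init         0.2753       2.317      0.7248
  Δ            0.6895     -0.6895     -0.6895
  eq           0.9648       1.627     0.03528
  solve Keq expr → x = -0.6895; check Q = 0.05951
Then change container volume by factor 0.8 (V_new/V_old).
Step 2:
                    E           B           C
  init          1.206       2.034      0.0441
  Δ          0.008426   -0.008426   -0.008426
  eq            1.214       2.026     0.03567
  solve Keq expr → x = -0.008426; check Q = 0.05951
Then remove 0.4826 M of B.
Step 3:
                    E           B           C
  init          1.214       1.543     0.03567
  Δ          -0.01044     0.01044     0.01044
  eq            1.204       1.554     0.04611
  solve Keq expr → x = 0.01044; check Q = 0.05951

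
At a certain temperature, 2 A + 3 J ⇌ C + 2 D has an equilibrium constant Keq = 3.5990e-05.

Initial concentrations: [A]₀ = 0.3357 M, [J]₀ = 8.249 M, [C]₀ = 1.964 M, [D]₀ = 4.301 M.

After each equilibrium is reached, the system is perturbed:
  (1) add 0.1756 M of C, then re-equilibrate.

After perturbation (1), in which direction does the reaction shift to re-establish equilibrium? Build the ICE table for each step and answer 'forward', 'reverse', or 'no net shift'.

Q₀ = 0.5743 vs Keq = 3.5990e-05 ⇒ Q>K, reverse
Step 1:
                   A          J          C          D
  init        0.3357      8.249      1.964      4.301
  Δ            2.984      4.477     -1.492     -2.984
  eq            3.32      12.73     0.4718      1.317
  solve Keq expr → x = -1.492; check Q = 3.5990e-05
Then add 0.1756 M of C.
Step 2:
                   A          J          C          D
  init          3.32      12.73     0.6474      1.317
  Δ          0.09518     0.1428   -0.04759   -0.09518
  eq           3.415      12.87     0.5998      1.221
  solve Keq expr → x = -0.04759; check Q = 3.5990e-05

Direction: reverse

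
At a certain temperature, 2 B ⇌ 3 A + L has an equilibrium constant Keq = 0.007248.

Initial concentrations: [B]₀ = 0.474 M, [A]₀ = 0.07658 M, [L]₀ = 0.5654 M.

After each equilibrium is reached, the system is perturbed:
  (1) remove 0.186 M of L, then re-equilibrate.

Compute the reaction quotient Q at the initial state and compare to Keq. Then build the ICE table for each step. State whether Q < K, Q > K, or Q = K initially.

Q₀ = 0.00113; Q < K (proceeds forward)

Q₀ = 0.00113 vs Keq = 0.007248 ⇒ Q<K, forward
Step 1:
                    B           A           L
  Initial       0.474     0.07658      0.5654
  Change     -0.03772     0.05658     0.01886
  Equil        0.4363      0.1332      0.5843
  solve Keq expr → x = 0.01886; check Q = 0.007248
Then remove 0.186 M of L.
Step 2:
                    B           A           L
  Initial      0.4363      0.1332      0.3983
  Change     -0.01011     0.01517    0.005057
  Equil        0.4262      0.1483      0.4033
  solve Keq expr → x = 0.005057; check Q = 0.007248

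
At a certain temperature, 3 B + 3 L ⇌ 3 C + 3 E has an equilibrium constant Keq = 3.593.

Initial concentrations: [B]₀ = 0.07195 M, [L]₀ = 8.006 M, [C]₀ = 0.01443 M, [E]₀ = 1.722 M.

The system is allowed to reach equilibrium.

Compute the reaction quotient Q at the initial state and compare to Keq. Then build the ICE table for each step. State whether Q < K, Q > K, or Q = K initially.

Q₀ = 8.0271e-05; Q < K (proceeds forward)

Q₀ = 8.0271e-05 vs Keq = 3.593 ⇒ Q<K, forward
Step 1:
                   B          L          C          E
  Initial    0.07195      8.006    0.01443      1.722
  Change    -0.06091   -0.06091    0.06091    0.06091
  Equil      0.01104      7.945    0.07534      1.783
  solve Keq expr → x = 0.0203; check Q = 3.593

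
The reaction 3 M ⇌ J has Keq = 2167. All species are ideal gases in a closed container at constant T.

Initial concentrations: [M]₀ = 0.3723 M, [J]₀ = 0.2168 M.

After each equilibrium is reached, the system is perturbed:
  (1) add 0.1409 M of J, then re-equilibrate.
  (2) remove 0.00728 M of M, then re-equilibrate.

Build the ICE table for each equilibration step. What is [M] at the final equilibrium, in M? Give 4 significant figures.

Q₀ = 4.201 vs Keq = 2167 ⇒ Q<K, forward
Step 1:
                  M         J
  I          0.3723    0.2168
  C         -0.3193    0.1064
  E         0.05303    0.3232
  solve Keq expr → x = 0.1064; check Q = 2167
Then add 0.1409 M of J.
Step 2:
                  M         J
  I         0.05303    0.4641
  C        0.006701 -0.002234
  E         0.05973    0.4619
  solve Keq expr → x = -0.002234; check Q = 2167
Then remove 0.00728 M of M.
Step 3:
                  M         J
  I         0.05245    0.4619
  C        0.007177 -0.002392
  E         0.05963    0.4595
  solve Keq expr → x = -0.002392; check Q = 2167

[M]_eq = 0.05963 M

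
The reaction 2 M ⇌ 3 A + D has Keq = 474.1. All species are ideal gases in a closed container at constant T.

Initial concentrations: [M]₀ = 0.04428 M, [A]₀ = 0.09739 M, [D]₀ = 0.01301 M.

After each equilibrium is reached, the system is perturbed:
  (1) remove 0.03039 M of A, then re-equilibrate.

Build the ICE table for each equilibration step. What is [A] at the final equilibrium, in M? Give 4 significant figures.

Q₀ = 0.006129 vs Keq = 474.1 ⇒ Q<K, forward
Step 1:
                    M           A           D
  init        0.04428     0.09739     0.01301
  Δ          -0.04372     0.06557     0.02186
  eq       5.6418e-04       0.163     0.03487
  solve Keq expr → x = 0.02186; check Q = 474.1
Then remove 0.03039 M of A.
Step 2:
                    M           A           D
  init     5.6418e-04      0.1326     0.03487
  Δ       -1.4872e-04  2.2308e-04  7.4361e-05
  eq       4.1545e-04      0.1328     0.03494
  solve Keq expr → x = 7.4361e-05; check Q = 474.1

[A]_eq = 0.1328 M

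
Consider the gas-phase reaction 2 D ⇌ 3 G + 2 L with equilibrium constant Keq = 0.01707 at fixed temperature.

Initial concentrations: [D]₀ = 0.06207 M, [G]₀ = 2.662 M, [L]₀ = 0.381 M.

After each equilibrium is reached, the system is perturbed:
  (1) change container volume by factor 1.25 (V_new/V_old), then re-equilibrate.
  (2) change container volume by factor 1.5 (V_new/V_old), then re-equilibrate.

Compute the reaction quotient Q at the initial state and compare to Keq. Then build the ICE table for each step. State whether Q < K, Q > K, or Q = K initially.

Q₀ = 710.7; Q > K (proceeds reverse)

Q₀ = 710.7 vs Keq = 0.01707 ⇒ Q>K, reverse
Step 1:
                  D         G         L
  Initial   0.06207     2.662     0.381
  Change      0.363   -0.5445    -0.363
  Equil       0.425     2.118   0.01802
  solve Keq expr → x = -0.1815; check Q = 0.01707
Then change container volume by factor 1.25 (V_new/V_old).
Step 2:
                  D         G         L
  Initial      0.34     1.694   0.01442
  Change   -0.00528  0.007921   0.00528
  Equil      0.3348     1.702    0.0197
  solve Keq expr → x = 0.00264; check Q = 0.01707
Then change container volume by factor 1.5 (V_new/V_old).
Step 3:
                  D         G         L
  Initial    0.2232     1.135   0.01313
  Change  -0.009533    0.0143  0.009533
  Equil      0.2136     1.149   0.02267
  solve Keq expr → x = 0.004766; check Q = 0.01707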